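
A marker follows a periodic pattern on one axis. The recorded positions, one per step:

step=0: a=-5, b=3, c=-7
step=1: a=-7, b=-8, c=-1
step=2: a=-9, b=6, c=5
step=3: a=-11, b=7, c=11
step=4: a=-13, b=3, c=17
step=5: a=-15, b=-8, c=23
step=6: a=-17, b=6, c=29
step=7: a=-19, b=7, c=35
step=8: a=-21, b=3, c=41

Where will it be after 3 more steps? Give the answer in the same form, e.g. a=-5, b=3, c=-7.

A: linear, -2 per step → -27 at step 11.
B: cycles through 3, -8, 6, 7 every 4 steps. Step 11 lands at position 3 of the cycle → 7.
C: linear, +6 per step → 59 at step 11.

a=-27, b=7, c=59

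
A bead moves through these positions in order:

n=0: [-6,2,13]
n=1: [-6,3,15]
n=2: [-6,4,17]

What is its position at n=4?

Each step adds [+0,+1,+2] to the position.
step 3: [-6,4,17] + [+0,+1,+2] → [-6,5,19]
step 4: [-6,5,19] + [+0,+1,+2] → [-6,6,21]

[-6,6,21]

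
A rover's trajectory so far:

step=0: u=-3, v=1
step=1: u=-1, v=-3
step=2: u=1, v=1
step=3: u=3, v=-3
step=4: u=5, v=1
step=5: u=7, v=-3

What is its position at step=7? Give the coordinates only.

U: linear, +2 per step → 11 at step 7.
V: cycles through 1, -3 every 2 steps. Step 7 lands at position 1 of the cycle → -3.

u=11, v=-3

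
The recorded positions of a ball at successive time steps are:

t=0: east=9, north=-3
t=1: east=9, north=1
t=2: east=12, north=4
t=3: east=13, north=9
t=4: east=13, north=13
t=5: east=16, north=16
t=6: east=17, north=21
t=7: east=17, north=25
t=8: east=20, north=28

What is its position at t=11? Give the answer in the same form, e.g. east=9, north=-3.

east=24, north=40

Differencing gives (+0, +4), (+3, +3), (+1, +5), (+0, +4), (+3, +3), (+1, +5), (+0, +4), (+3, +3). This is the pattern (+0, +4), (+3, +3), (+1, +5) repeated.
step 9: apply (+1, +5) → east=21, north=33
step 10: apply (+0, +4) → east=21, north=37
step 11: apply (+3, +3) → east=24, north=40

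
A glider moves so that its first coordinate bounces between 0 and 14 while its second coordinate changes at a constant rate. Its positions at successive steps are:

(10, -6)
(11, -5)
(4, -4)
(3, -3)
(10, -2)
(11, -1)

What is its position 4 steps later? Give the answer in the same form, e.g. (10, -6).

The first coordinate reflects between 0 and 14, moving 7 per step.
  step 6: 11 → 4
  step 7: 4 → 3
  step 8: 3 → 10
  step 9: 10 → 11
The second coordinate changes by +1 each step: at step 9 it is 3.

(11, 3)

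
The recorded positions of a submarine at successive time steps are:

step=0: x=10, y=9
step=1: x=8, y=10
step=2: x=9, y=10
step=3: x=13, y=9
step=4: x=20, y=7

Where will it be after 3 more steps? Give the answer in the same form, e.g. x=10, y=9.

x=59, y=-5

Taking differences between consecutive positions: (-2,+1), (+1,+0), (+4,-1), (+7,-2). These grow by (+3,-1) each step.
step 5: x=20, y=7 + (+10,-3) → x=30, y=4
step 6: x=30, y=4 + (+13,-4) → x=43, y=0
step 7: x=43, y=0 + (+16,-5) → x=59, y=-5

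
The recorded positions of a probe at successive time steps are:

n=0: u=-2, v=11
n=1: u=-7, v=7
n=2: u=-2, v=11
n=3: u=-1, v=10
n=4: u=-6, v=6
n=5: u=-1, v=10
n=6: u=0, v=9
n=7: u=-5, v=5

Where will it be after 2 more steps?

u=1, v=8

Step-to-step displacements: (-5,-4), (+5,+4), (+1,-1), (-5,-4), (+5,+4), (+1,-1), (-5,-4) — a repeating cycle of length 3.
step 8: apply (+5,+4) → u=0, v=9
step 9: apply (+1,-1) → u=1, v=8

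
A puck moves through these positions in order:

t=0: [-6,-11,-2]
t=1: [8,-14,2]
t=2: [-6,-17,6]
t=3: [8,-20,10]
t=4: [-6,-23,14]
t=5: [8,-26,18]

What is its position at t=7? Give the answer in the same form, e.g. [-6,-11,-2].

First: cycles through -6, 8 every 2 steps. Step 7 lands at position 1 of the cycle → 8.
Second: linear, -3 per step → -32 at step 7.
Third: linear, +4 per step → 26 at step 7.

[8,-32,26]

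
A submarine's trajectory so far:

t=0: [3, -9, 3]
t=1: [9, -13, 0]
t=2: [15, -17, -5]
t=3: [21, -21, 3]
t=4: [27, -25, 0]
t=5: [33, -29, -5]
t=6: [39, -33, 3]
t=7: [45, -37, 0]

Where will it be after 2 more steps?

First: linear, +6 per step → 57 at step 9.
Second: linear, -4 per step → -45 at step 9.
Third: cycles through 3, 0, -5 every 3 steps. Step 9 lands at position 0 of the cycle → 3.

[57, -45, 3]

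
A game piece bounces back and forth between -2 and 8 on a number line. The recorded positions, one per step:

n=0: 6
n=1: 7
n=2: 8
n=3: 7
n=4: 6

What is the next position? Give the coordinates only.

5

The value travels 1 per step and bounces off the walls at -2 and 8.
  step 5: 6 → 5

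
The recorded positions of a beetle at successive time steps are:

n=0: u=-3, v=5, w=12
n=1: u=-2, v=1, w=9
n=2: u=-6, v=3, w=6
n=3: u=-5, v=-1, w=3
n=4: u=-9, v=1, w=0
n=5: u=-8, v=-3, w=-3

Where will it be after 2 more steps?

Differencing gives (+1, -4, -3), (-4, +2, -3), (+1, -4, -3), (-4, +2, -3), (+1, -4, -3). This is the pattern (+1, -4, -3), (-4, +2, -3) repeated.
step 6: apply (-4, +2, -3) → u=-12, v=-1, w=-6
step 7: apply (+1, -4, -3) → u=-11, v=-5, w=-9

u=-11, v=-5, w=-9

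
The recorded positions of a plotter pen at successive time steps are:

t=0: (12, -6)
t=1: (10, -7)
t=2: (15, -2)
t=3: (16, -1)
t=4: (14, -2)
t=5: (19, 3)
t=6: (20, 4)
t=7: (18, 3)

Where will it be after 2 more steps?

Differencing gives (-2, -1), (+5, +5), (+1, +1), (-2, -1), (+5, +5), (+1, +1), (-2, -1). This is the pattern (-2, -1), (+5, +5), (+1, +1) repeated.
step 8: apply (+5, +5) → (23, 8)
step 9: apply (+1, +1) → (24, 9)

(24, 9)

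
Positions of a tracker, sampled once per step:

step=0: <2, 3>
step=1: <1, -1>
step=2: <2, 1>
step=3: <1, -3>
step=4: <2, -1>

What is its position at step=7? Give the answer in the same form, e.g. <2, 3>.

Differencing gives <-1, -4>, <+1, +2>, <-1, -4>, <+1, +2>. This is the pattern <-1, -4>, <+1, +2> repeated.
step 5: apply <-1, -4> → <1, -5>
step 6: apply <+1, +2> → <2, -3>
step 7: apply <-1, -4> → <1, -7>

<1, -7>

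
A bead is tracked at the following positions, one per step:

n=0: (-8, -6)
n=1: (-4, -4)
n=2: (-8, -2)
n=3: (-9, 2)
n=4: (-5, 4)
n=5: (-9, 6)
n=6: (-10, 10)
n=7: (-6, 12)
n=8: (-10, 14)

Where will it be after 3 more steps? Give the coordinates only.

Step-to-step displacements: (+4, +2), (-4, +2), (-1, +4), (+4, +2), (-4, +2), (-1, +4), (+4, +2), (-4, +2) — a repeating cycle of length 3.
step 9: apply (-1, +4) → (-11, 18)
step 10: apply (+4, +2) → (-7, 20)
step 11: apply (-4, +2) → (-11, 22)

(-11, 22)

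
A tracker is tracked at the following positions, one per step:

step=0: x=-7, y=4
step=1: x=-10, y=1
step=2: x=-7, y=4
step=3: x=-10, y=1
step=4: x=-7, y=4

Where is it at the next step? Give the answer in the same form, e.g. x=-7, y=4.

The jumps are (-3, -3), (+3, +3), (-3, -3), (+3, +3) — a geometric progression with ratio -1.
step 5: x=-7, y=4 + (-3, -3) → x=-10, y=1

x=-10, y=1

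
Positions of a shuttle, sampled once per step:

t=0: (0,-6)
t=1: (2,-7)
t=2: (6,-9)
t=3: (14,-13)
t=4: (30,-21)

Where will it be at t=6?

Step-to-step displacements: (+2,-1), (+4,-2), (+8,-4), (+16,-8); each is 2× the previous.
step 5: (30,-21) + (+32,-16) → (62,-37)
step 6: (62,-37) + (+64,-32) → (126,-69)

(126,-69)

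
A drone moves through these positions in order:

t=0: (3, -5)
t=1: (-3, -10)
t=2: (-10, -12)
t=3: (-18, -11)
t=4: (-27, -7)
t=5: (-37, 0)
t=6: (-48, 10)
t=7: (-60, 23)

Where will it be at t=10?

Successive displacements: (-6, -5), (-7, -2), (-8, +1), (-9, +4), (-10, +7), (-11, +10), (-12, +13) — each changes by (-1, +3).
step 8: (-60, 23) + (-13, +16) → (-73, 39)
step 9: (-73, 39) + (-14, +19) → (-87, 58)
step 10: (-87, 58) + (-15, +22) → (-102, 80)

(-102, 80)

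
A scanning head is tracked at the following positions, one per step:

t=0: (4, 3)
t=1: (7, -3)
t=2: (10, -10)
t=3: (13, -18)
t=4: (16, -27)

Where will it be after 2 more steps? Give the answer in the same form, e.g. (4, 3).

(22, -48)

First differences are (+3, -6), (+3, -7), (+3, -8), (+3, -9); their common second difference is (+0, -1) (constant acceleration).
step 5: (16, -27) + (+3, -10) → (19, -37)
step 6: (19, -37) + (+3, -11) → (22, -48)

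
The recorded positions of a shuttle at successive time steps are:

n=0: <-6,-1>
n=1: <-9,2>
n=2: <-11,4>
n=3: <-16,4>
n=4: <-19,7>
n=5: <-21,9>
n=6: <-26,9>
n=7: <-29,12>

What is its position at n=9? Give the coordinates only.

Step-to-step displacements: <-3,+3>, <-2,+2>, <-5,+0>, <-3,+3>, <-2,+2>, <-5,+0>, <-3,+3> — a repeating cycle of length 3.
step 8: apply <-2,+2> → <-31,14>
step 9: apply <-5,+0> → <-36,14>

<-36,14>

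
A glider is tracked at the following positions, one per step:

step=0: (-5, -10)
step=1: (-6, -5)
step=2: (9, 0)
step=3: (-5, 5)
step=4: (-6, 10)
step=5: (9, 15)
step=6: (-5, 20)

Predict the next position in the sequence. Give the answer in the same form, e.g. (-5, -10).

The first coordinate repeats the cycle [-5, -6, 9] with period 3; step 7 mod 3 = 1, giving -6.
The second coordinate changes by +5 each step, so at step 7 it is -10 + 7·(5) = 25.

(-6, 25)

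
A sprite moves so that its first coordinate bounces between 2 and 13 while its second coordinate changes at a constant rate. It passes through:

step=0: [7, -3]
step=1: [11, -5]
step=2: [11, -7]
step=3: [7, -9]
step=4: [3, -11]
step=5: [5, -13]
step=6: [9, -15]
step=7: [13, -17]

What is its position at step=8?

The first coordinate reflects between 2 and 13, moving 4 per step.
  step 8: 13 → 9
The second coordinate changes by -2 each step: at step 8 it is -19.

[9, -19]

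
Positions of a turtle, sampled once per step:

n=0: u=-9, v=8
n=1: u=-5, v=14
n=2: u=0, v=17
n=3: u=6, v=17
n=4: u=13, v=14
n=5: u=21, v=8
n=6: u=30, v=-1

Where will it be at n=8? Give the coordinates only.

u=51, v=-28

First differences are (+4, +6), (+5, +3), (+6, +0), (+7, -3), (+8, -6), (+9, -9); their common second difference is (+1, -3) (constant acceleration).
step 7: u=30, v=-1 + (+10, -12) → u=40, v=-13
step 8: u=40, v=-13 + (+11, -15) → u=51, v=-28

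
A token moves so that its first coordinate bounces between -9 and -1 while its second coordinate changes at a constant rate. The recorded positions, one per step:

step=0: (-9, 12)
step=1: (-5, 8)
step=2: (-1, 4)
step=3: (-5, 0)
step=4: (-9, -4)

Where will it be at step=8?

(-9, -20)

The first coordinate reflects between -9 and -1, moving 4 per step.
  step 5: -9 → -5
  step 6: -5 → -1
  step 7: -1 → -5
  step 8: -5 → -9
The second coordinate changes by -4 each step: at step 8 it is -20.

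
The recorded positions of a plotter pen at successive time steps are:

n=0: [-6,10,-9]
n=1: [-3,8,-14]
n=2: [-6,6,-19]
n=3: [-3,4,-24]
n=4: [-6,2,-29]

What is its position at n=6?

First: cycles through -6, -3 every 2 steps. Step 6 lands at position 0 of the cycle → -6.
Second: linear, -2 per step → -2 at step 6.
Third: linear, -5 per step → -39 at step 6.

[-6,-2,-39]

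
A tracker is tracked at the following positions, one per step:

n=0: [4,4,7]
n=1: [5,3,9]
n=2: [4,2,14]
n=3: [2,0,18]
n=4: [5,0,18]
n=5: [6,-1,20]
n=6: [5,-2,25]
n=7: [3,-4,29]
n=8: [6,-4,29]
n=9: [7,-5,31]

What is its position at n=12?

[7,-8,40]

Differencing gives [+1,-1,+2], [-1,-1,+5], [-2,-2,+4], [+3,+0,+0], [+1,-1,+2], [-1,-1,+5], [-2,-2,+4], [+3,+0,+0], [+1,-1,+2]. This is the pattern [+1,-1,+2], [-1,-1,+5], [-2,-2,+4], [+3,+0,+0] repeated.
step 10: apply [-1,-1,+5] → [6,-6,36]
step 11: apply [-2,-2,+4] → [4,-8,40]
step 12: apply [+3,+0,+0] → [7,-8,40]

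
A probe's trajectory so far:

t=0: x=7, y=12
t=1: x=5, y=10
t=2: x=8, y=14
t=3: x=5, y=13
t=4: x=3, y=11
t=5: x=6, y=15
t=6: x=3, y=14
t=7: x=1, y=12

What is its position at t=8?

x=4, y=16

The moves between consecutive positions are (-2,-2), (+3,+4), (-3,-1), (-2,-2), (+3,+4), (-3,-1), (-2,-2); they repeat the 3-cycle [(-2,-2), (+3,+4), (-3,-1)].
step 8: apply (+3,+4) → x=4, y=16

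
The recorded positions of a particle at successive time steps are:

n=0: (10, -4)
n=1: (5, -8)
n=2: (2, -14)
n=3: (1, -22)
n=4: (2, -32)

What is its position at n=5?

(5, -44)

Taking differences between consecutive positions: (-5, -4), (-3, -6), (-1, -8), (+1, -10). These grow by (+2, -2) each step.
step 5: (2, -32) + (+3, -12) → (5, -44)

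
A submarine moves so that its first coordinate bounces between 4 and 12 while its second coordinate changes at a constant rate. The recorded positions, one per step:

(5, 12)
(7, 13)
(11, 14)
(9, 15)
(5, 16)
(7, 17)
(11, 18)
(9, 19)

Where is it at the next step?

(5, 20)

The first coordinate travels 4 per step and bounces off the walls at 4 and 12.
  step 8: 9 → 5
The second coordinate changes by +1 each step: at step 8 it is 20.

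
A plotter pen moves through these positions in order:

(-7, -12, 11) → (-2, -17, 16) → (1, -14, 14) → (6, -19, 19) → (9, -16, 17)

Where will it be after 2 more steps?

(17, -18, 20)

Differencing gives (+5, -5, +5), (+3, +3, -2), (+5, -5, +5), (+3, +3, -2). This is the pattern (+5, -5, +5), (+3, +3, -2) repeated.
step 5: apply (+5, -5, +5) → (14, -21, 22)
step 6: apply (+3, +3, -2) → (17, -18, 20)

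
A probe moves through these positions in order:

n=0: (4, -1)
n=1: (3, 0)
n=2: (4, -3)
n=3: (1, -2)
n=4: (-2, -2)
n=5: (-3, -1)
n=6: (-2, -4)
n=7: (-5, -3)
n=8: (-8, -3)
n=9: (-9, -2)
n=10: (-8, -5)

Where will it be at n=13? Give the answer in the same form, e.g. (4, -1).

Differencing gives (-1, +1), (+1, -3), (-3, +1), (-3, +0), (-1, +1), (+1, -3), (-3, +1), (-3, +0), (-1, +1), (+1, -3). This is the pattern (-1, +1), (+1, -3), (-3, +1), (-3, +0) repeated.
step 11: apply (-3, +1) → (-11, -4)
step 12: apply (-3, +0) → (-14, -4)
step 13: apply (-1, +1) → (-15, -3)

(-15, -3)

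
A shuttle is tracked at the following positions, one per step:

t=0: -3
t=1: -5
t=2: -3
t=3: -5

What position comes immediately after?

Consecutive displacements -2, +2, -2 scale by a factor of -1 each step.
step 4: -5 + 2 → -3

-3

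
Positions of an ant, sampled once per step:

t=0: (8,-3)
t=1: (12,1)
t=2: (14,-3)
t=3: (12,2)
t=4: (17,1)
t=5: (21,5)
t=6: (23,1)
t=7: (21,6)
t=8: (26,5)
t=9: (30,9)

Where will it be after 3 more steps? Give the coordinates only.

(35,9)

The moves between consecutive positions are (+4,+4), (+2,-4), (-2,+5), (+5,-1), (+4,+4), (+2,-4), (-2,+5), (+5,-1), (+4,+4); they repeat the 4-cycle [(+4,+4), (+2,-4), (-2,+5), (+5,-1)].
step 10: apply (+2,-4) → (32,5)
step 11: apply (-2,+5) → (30,10)
step 12: apply (+5,-1) → (35,9)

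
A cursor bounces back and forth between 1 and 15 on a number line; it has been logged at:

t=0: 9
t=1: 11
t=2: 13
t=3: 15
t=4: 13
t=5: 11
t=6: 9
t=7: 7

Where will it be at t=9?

3

The value travels 2 per step and bounces off the walls at 1 and 15.
  step 8: 7 → 5
  step 9: 5 → 3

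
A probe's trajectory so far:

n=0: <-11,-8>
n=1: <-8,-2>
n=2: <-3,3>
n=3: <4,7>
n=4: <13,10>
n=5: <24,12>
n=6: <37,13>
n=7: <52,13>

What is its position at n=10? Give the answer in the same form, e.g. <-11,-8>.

<109,7>

Successive displacements: <+3,+6>, <+5,+5>, <+7,+4>, <+9,+3>, <+11,+2>, <+13,+1>, <+15,+0> — each changes by <+2,-1>.
step 8: <52,13> + <+17,-1> → <69,12>
step 9: <69,12> + <+19,-2> → <88,10>
step 10: <88,10> + <+21,-3> → <109,7>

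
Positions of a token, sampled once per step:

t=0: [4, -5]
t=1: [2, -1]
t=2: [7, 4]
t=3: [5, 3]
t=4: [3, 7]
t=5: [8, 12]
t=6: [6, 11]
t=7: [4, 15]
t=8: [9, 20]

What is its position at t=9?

[7, 19]

Step-to-step displacements: [-2, +4], [+5, +5], [-2, -1], [-2, +4], [+5, +5], [-2, -1], [-2, +4], [+5, +5] — a repeating cycle of length 3.
step 9: apply [-2, -1] → [7, 19]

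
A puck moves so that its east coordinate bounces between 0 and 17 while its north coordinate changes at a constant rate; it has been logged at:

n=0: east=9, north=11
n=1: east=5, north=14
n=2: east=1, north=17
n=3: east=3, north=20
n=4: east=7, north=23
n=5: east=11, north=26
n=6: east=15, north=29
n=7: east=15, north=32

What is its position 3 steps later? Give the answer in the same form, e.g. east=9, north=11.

The east coordinate reflects between 0 and 17, moving 4 per step.
  step 8: 15 → 11
  step 9: 11 → 7
  step 10: 7 → 3
The north coordinate changes by +3 each step: at step 10 it is 41.

east=3, north=41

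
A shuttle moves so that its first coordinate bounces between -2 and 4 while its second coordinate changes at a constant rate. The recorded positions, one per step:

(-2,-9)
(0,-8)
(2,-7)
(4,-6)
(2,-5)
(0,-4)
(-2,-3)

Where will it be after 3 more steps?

(4,0)

The first coordinate travels 2 per step and bounces off the walls at -2 and 4.
  step 7: -2 → 0
  step 8: 0 → 2
  step 9: 2 → 4
The second coordinate changes by +1 each step: at step 9 it is 0.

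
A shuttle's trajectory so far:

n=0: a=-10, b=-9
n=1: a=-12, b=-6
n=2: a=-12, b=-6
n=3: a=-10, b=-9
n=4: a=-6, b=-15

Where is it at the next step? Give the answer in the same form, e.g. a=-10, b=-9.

a=0, b=-24

First differences are (-2,+3), (+0,+0), (+2,-3), (+4,-6); their common second difference is (+2,-3) (constant acceleration).
step 5: a=-6, b=-15 + (+6,-9) → a=0, b=-24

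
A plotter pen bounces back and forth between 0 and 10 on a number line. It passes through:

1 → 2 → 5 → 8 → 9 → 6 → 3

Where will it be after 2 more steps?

The value travels 3 per step and bounces off the walls at 0 and 10.
  step 7: 3 → 0
  step 8: 0 → 3

3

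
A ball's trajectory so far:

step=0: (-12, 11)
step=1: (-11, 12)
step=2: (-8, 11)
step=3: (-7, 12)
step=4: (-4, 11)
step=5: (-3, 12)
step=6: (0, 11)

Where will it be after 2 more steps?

The moves between consecutive positions are (+1, +1), (+3, -1), (+1, +1), (+3, -1), (+1, +1), (+3, -1); they repeat the 2-cycle [(+1, +1), (+3, -1)].
step 7: apply (+1, +1) → (1, 12)
step 8: apply (+3, -1) → (4, 11)

(4, 11)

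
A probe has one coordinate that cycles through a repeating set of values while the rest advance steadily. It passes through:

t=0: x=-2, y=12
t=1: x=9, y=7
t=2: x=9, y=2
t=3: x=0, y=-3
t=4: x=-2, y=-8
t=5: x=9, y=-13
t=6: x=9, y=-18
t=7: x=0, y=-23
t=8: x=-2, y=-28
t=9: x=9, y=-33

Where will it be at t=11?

x=0, y=-43

The x coordinate repeats the cycle [-2, 9, 9, 0] with period 4; step 11 mod 4 = 3, giving 0.
The y coordinate changes by -5 each step, so at step 11 it is 12 + 11·(-5) = -43.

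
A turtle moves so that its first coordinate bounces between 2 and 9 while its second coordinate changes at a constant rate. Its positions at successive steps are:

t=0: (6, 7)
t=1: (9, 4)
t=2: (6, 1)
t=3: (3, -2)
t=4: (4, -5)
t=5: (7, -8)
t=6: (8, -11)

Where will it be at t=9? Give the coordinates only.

The first coordinate reflects between 2 and 9, moving 3 per step.
  step 7: 8 → 5
  step 8: 5 → 2
  step 9: 2 → 5
The second coordinate changes by -3 each step: at step 9 it is -20.

(5, -20)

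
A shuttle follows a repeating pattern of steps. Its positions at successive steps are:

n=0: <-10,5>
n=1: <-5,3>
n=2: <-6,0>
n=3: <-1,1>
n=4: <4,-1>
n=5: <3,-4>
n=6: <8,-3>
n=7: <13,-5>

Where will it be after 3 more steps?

The moves between consecutive positions are <+5,-2>, <-1,-3>, <+5,+1>, <+5,-2>, <-1,-3>, <+5,+1>, <+5,-2>; they repeat the 3-cycle [<+5,-2>, <-1,-3>, <+5,+1>].
step 8: apply <-1,-3> → <12,-8>
step 9: apply <+5,+1> → <17,-7>
step 10: apply <+5,-2> → <22,-9>

<22,-9>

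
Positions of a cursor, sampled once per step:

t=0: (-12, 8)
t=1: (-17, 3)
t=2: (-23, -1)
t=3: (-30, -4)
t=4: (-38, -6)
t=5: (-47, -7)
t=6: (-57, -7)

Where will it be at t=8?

Successive displacements: (-5, -5), (-6, -4), (-7, -3), (-8, -2), (-9, -1), (-10, +0) — each changes by (-1, +1).
step 7: (-57, -7) + (-11, +1) → (-68, -6)
step 8: (-68, -6) + (-12, +2) → (-80, -4)

(-80, -4)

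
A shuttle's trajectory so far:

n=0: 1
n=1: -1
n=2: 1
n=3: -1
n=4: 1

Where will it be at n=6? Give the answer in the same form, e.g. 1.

The jumps are -2, +2, -2, +2 — a geometric progression with ratio -1.
step 5: 1 − 2 → -1
step 6: -1 + 2 → 1

1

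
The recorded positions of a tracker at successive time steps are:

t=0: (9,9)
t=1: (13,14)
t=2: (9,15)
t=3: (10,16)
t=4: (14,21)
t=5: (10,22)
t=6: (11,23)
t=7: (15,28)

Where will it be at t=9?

(12,30)

The moves between consecutive positions are (+4,+5), (-4,+1), (+1,+1), (+4,+5), (-4,+1), (+1,+1), (+4,+5); they repeat the 3-cycle [(+4,+5), (-4,+1), (+1,+1)].
step 8: apply (-4,+1) → (11,29)
step 9: apply (+1,+1) → (12,30)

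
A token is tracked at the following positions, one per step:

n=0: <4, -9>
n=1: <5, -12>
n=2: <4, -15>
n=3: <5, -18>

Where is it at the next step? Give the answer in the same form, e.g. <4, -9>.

<4, -21>

The first coordinate repeats the cycle [4, 5] with period 2; step 4 mod 2 = 0, giving 4.
The second coordinate changes by -3 each step, so at step 4 it is -9 + 4·(-3) = -21.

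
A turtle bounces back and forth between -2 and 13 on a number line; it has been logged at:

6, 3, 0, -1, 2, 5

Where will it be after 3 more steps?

12

The value reflects between -2 and 13, moving 3 per step.
  step 6: 5 → 8
  step 7: 8 → 11
  step 8: 11 → 12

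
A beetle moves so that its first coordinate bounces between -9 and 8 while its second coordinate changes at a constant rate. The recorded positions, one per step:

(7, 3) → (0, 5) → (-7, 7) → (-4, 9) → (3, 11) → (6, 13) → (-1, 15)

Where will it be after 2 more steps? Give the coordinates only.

The first coordinate travels 7 per step and bounces off the walls at -9 and 8.
  step 7: -1 → -8
  step 8: -8 → -3
The second coordinate changes by +2 each step: at step 8 it is 19.

(-3, 19)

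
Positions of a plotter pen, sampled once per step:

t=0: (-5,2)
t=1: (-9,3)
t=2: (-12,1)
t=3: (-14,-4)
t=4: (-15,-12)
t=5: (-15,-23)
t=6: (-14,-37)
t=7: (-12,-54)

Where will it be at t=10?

First differences are (-4,+1), (-3,-2), (-2,-5), (-1,-8), (+0,-11), (+1,-14), (+2,-17); their common second difference is (+1,-3) (constant acceleration).
step 8: (-12,-54) + (+3,-20) → (-9,-74)
step 9: (-9,-74) + (+4,-23) → (-5,-97)
step 10: (-5,-97) + (+5,-26) → (0,-123)

(0,-123)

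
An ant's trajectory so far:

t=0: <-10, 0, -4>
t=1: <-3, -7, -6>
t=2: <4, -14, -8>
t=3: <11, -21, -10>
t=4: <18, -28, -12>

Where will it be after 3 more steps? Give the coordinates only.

<39, -49, -18>

Each step adds <+7, -7, -2> to the position.
step 5: <18, -28, -12> + <+7, -7, -2> → <25, -35, -14>
step 6: <25, -35, -14> + <+7, -7, -2> → <32, -42, -16>
step 7: <32, -42, -16> + <+7, -7, -2> → <39, -49, -18>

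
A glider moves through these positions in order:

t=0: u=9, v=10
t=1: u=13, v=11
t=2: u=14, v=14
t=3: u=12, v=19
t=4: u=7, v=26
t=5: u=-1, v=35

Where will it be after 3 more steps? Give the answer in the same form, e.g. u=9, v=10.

Taking differences between consecutive positions: (+4, +1), (+1, +3), (-2, +5), (-5, +7), (-8, +9). These grow by (-3, +2) each step.
step 6: u=-1, v=35 + (-11, +11) → u=-12, v=46
step 7: u=-12, v=46 + (-14, +13) → u=-26, v=59
step 8: u=-26, v=59 + (-17, +15) → u=-43, v=74

u=-43, v=74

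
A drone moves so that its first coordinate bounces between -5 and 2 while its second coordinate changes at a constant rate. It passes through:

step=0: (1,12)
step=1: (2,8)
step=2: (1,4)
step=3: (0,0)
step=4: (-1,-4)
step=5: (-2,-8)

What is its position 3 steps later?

The first coordinate reflects between -5 and 2, moving 1 per step.
  step 6: -2 → -3
  step 7: -3 → -4
  step 8: -4 → -5
The second coordinate changes by -4 each step: at step 8 it is -20.

(-5,-20)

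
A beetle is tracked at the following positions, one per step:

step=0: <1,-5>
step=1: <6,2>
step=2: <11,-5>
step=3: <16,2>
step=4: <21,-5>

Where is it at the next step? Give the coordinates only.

<26,2>

First: linear, +5 per step → 26 at step 5.
Second: cycles through -5, 2 every 2 steps. Step 5 lands at position 1 of the cycle → 2.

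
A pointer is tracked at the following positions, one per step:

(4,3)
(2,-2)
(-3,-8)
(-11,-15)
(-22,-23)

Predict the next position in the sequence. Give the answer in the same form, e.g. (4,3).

First differences are (-2,-5), (-5,-6), (-8,-7), (-11,-8); their common second difference is (-3,-1) (constant acceleration).
step 5: (-22,-23) + (-14,-9) → (-36,-32)

(-36,-32)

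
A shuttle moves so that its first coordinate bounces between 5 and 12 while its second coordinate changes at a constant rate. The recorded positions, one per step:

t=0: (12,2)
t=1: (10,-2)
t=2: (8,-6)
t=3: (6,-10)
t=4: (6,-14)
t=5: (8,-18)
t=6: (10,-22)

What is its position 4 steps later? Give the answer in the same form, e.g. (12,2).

(6,-38)

The first coordinate reflects between 5 and 12, moving 2 per step.
  step 7: 10 → 12
  step 8: 12 → 10
  step 9: 10 → 8
  step 10: 8 → 6
The second coordinate changes by -4 each step: at step 10 it is -38.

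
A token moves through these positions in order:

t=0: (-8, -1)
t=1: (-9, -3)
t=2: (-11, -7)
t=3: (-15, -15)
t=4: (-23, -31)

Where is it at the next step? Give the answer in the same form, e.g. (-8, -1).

(-39, -63)

The jumps are (-1, -2), (-2, -4), (-4, -8), (-8, -16) — a geometric progression with ratio 2.
step 5: (-23, -31) + (-16, -32) → (-39, -63)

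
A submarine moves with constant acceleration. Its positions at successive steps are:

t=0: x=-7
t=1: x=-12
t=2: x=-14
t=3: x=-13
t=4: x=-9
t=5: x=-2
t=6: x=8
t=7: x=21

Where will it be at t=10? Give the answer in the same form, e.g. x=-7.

x=78

Taking differences between consecutive positions: -5, -2, +1, +4, +7, +10, +13. These grow by +3 each step.
step 8: 21 + 16 → x=37
step 9: 37 + 19 → x=56
step 10: 56 + 22 → x=78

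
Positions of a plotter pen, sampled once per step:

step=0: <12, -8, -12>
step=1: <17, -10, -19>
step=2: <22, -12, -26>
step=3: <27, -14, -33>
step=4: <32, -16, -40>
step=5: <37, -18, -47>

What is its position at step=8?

<52, -24, -68>

The position changes by <+5, -2, -7> every step.
step 6: <37, -18, -47> + <+5, -2, -7> → <42, -20, -54>
step 7: <42, -20, -54> + <+5, -2, -7> → <47, -22, -61>
step 8: <47, -22, -61> + <+5, -2, -7> → <52, -24, -68>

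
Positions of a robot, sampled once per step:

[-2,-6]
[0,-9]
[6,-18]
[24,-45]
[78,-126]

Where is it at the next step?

Consecutive displacements [+2,-3], [+6,-9], [+18,-27], [+54,-81] scale by a factor of 3 each step.
step 5: [78,-126] + [+162,-243] → [240,-369]

[240,-369]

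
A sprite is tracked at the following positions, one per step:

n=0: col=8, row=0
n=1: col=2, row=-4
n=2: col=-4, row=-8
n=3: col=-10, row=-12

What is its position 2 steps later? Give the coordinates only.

Constant displacement of (-6,-4) per step.
step 4: col=-10, row=-12 + (-6,-4) → col=-16, row=-16
step 5: col=-16, row=-16 + (-6,-4) → col=-22, row=-20

col=-22, row=-20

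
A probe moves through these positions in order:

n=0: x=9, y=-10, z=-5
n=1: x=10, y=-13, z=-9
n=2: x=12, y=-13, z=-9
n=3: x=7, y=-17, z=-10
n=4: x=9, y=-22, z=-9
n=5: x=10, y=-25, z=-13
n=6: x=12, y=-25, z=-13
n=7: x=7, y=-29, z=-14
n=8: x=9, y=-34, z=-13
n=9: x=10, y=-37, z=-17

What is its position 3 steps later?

Step-to-step displacements: (+1,-3,-4), (+2,+0,+0), (-5,-4,-1), (+2,-5,+1), (+1,-3,-4), (+2,+0,+0), (-5,-4,-1), (+2,-5,+1), (+1,-3,-4) — a repeating cycle of length 4.
step 10: apply (+2,+0,+0) → x=12, y=-37, z=-17
step 11: apply (-5,-4,-1) → x=7, y=-41, z=-18
step 12: apply (+2,-5,+1) → x=9, y=-46, z=-17

x=9, y=-46, z=-17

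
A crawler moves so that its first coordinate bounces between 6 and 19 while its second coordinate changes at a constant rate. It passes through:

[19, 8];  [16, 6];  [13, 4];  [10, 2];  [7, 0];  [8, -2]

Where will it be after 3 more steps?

[17, -8]

The first coordinate travels 3 per step and bounces off the walls at 6 and 19.
  step 6: 8 → 11
  step 7: 11 → 14
  step 8: 14 → 17
The second coordinate changes by -2 each step: at step 8 it is -8.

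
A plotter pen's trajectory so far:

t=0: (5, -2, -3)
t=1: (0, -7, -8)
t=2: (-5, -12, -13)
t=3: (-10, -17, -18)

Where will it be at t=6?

(-25, -32, -33)

Each step adds (-5, -5, -5) to the position.
step 4: (-10, -17, -18) + (-5, -5, -5) → (-15, -22, -23)
step 5: (-15, -22, -23) + (-5, -5, -5) → (-20, -27, -28)
step 6: (-20, -27, -28) + (-5, -5, -5) → (-25, -32, -33)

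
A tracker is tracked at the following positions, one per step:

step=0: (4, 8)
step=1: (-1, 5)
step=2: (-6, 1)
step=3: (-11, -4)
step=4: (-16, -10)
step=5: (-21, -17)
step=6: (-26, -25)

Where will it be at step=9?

(-41, -55)

First differences are (-5, -3), (-5, -4), (-5, -5), (-5, -6), (-5, -7), (-5, -8); their common second difference is (+0, -1) (constant acceleration).
step 7: (-26, -25) + (-5, -9) → (-31, -34)
step 8: (-31, -34) + (-5, -10) → (-36, -44)
step 9: (-36, -44) + (-5, -11) → (-41, -55)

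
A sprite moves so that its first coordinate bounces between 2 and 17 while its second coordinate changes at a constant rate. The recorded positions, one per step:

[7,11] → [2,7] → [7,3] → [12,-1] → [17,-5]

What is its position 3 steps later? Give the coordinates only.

[2,-17]

The first coordinate travels 5 per step and bounces off the walls at 2 and 17.
  step 5: 17 → 12
  step 6: 12 → 7
  step 7: 7 → 2
The second coordinate changes by -4 each step: at step 7 it is -17.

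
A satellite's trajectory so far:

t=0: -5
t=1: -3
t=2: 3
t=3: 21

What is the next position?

75

The jumps are +2, +6, +18 — a geometric progression with ratio 3.
step 4: 21 + 54 → 75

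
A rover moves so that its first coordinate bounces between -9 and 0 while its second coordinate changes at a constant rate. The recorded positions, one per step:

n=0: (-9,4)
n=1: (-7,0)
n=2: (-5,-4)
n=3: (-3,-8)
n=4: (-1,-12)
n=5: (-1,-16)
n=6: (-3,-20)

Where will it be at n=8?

(-7,-28)

The first coordinate reflects between -9 and 0, moving 2 per step.
  step 7: -3 → -5
  step 8: -5 → -7
The second coordinate changes by -4 each step: at step 8 it is -28.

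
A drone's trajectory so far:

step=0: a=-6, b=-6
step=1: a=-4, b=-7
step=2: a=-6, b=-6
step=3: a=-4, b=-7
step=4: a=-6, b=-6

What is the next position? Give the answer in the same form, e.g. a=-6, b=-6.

Consecutive displacements (+2,-1), (-2,+1), (+2,-1), (-2,+1) scale by a factor of -1 each step.
step 5: a=-6, b=-6 + (+2,-1) → a=-4, b=-7

a=-4, b=-7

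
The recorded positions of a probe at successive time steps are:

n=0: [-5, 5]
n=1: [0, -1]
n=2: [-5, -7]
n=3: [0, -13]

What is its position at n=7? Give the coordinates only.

[0, -37]

The first coordinate repeats the cycle [-5, 0] with period 2; step 7 mod 2 = 1, giving 0.
The second coordinate changes by -6 each step, so at step 7 it is 5 + 7·(-6) = -37.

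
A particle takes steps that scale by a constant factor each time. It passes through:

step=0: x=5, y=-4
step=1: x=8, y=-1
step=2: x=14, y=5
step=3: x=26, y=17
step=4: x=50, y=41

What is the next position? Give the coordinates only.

Consecutive displacements (+3, +3), (+6, +6), (+12, +12), (+24, +24) scale by a factor of 2 each step.
step 5: x=50, y=41 + (+48, +48) → x=98, y=89

x=98, y=89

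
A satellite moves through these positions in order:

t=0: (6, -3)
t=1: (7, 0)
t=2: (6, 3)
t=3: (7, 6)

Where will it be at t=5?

(7, 12)

First: cycles through 6, 7 every 2 steps. Step 5 lands at position 1 of the cycle → 7.
Second: linear, +3 per step → 12 at step 5.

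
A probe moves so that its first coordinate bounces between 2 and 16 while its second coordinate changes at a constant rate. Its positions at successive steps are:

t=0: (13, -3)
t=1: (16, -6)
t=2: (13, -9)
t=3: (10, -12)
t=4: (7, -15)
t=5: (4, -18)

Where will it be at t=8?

(9, -27)

The first coordinate reflects between 2 and 16, moving 3 per step.
  step 6: 4 → 3
  step 7: 3 → 6
  step 8: 6 → 9
The second coordinate changes by -3 each step: at step 8 it is -27.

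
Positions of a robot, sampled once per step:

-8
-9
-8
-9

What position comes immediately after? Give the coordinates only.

-8

The jumps are -1, +1, -1 — a geometric progression with ratio -1.
step 4: -9 + 1 → -8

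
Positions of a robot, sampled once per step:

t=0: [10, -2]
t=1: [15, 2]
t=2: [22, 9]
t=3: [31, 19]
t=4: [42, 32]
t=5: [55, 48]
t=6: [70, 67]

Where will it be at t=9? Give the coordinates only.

[127, 142]

Successive displacements: [+5, +4], [+7, +7], [+9, +10], [+11, +13], [+13, +16], [+15, +19] — each changes by [+2, +3].
step 7: [70, 67] + [+17, +22] → [87, 89]
step 8: [87, 89] + [+19, +25] → [106, 114]
step 9: [106, 114] + [+21, +28] → [127, 142]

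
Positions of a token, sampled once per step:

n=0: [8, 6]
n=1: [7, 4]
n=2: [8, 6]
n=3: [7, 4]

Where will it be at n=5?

[7, 4]

Step-to-step displacements: [-1, -2], [+1, +2], [-1, -2]; each is -1× the previous.
step 4: [7, 4] + [+1, +2] → [8, 6]
step 5: [8, 6] + [-1, -2] → [7, 4]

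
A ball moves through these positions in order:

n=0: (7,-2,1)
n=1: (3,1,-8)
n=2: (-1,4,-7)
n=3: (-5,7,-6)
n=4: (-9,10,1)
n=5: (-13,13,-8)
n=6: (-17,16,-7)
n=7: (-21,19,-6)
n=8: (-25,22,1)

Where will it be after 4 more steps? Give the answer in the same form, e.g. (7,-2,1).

The first coordinate changes by -4 each step, so at step 12 it is 7 + 12·(-4) = -41.
The second coordinate changes by +3 each step, so at step 12 it is -2 + 12·(3) = 34.
The third coordinate repeats the cycle [1, -8, -7, -6] with period 4; step 12 mod 4 = 0, giving 1.

(-41,34,1)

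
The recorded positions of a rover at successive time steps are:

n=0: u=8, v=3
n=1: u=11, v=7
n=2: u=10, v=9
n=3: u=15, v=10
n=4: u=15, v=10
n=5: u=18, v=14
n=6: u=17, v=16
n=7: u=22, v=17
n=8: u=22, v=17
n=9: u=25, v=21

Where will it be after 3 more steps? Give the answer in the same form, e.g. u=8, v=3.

u=29, v=24

The moves between consecutive positions are (+3, +4), (-1, +2), (+5, +1), (+0, +0), (+3, +4), (-1, +2), (+5, +1), (+0, +0), (+3, +4); they repeat the 4-cycle [(+3, +4), (-1, +2), (+5, +1), (+0, +0)].
step 10: apply (-1, +2) → u=24, v=23
step 11: apply (+5, +1) → u=29, v=24
step 12: apply (+0, +0) → u=29, v=24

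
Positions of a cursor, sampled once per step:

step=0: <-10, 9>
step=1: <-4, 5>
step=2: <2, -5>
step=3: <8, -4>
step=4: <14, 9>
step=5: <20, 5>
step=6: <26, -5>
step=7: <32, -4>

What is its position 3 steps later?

<50, -5>

First: linear, +6 per step → 50 at step 10.
Second: cycles through 9, 5, -5, -4 every 4 steps. Step 10 lands at position 2 of the cycle → -5.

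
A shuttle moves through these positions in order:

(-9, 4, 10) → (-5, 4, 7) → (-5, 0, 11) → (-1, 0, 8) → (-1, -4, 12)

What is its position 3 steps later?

(7, -8, 10)

Step-to-step displacements: (+4, +0, -3), (+0, -4, +4), (+4, +0, -3), (+0, -4, +4) — a repeating cycle of length 2.
step 5: apply (+4, +0, -3) → (3, -4, 9)
step 6: apply (+0, -4, +4) → (3, -8, 13)
step 7: apply (+4, +0, -3) → (7, -8, 10)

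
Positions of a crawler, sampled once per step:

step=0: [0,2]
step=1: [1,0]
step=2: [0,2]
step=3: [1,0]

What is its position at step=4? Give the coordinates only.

The jumps are [+1,-2], [-1,+2], [+1,-2] — a geometric progression with ratio -1.
step 4: [1,0] + [-1,+2] → [0,2]

[0,2]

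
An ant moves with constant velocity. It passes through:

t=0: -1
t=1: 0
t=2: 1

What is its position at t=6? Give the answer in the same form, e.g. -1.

Constant displacement of +1 per step.
step 3: 1 + 1 → 2
step 4: 2 + 1 → 3
step 5: 3 + 1 → 4
step 6: 4 + 1 → 5

5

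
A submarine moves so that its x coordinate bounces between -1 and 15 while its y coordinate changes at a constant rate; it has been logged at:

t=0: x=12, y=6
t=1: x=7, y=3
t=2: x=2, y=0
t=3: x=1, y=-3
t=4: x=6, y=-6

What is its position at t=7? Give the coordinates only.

The x coordinate reflects between -1 and 15, moving 5 per step.
  step 5: 6 → 11
  step 6: 11 → 14
  step 7: 14 → 9
The y coordinate changes by -3 each step: at step 7 it is -15.

x=9, y=-15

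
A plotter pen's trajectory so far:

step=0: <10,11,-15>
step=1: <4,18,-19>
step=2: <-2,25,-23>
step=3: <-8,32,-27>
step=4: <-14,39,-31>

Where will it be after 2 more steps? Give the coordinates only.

<-26,53,-39>

Constant displacement of <-6,+7,-4> per step.
step 5: <-14,39,-31> + <-6,+7,-4> → <-20,46,-35>
step 6: <-20,46,-35> + <-6,+7,-4> → <-26,53,-39>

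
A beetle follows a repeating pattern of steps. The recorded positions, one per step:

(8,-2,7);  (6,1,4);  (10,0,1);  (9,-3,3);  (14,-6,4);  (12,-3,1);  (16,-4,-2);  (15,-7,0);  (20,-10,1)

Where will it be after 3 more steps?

The moves between consecutive positions are (-2,+3,-3), (+4,-1,-3), (-1,-3,+2), (+5,-3,+1), (-2,+3,-3), (+4,-1,-3), (-1,-3,+2), (+5,-3,+1); they repeat the 4-cycle [(-2,+3,-3), (+4,-1,-3), (-1,-3,+2), (+5,-3,+1)].
step 9: apply (-2,+3,-3) → (18,-7,-2)
step 10: apply (+4,-1,-3) → (22,-8,-5)
step 11: apply (-1,-3,+2) → (21,-11,-3)

(21,-11,-3)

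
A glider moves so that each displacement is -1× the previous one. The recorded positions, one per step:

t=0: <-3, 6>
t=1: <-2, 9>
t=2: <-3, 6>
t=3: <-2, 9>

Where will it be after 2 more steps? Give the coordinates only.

Consecutive displacements <+1, +3>, <-1, -3>, <+1, +3> scale by a factor of -1 each step.
step 4: <-2, 9> + <-1, -3> → <-3, 6>
step 5: <-3, 6> + <+1, +3> → <-2, 9>

<-2, 9>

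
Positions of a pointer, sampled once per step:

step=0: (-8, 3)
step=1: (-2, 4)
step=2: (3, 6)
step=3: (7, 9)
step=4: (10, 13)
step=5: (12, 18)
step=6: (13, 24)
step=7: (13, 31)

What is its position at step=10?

First differences are (+6, +1), (+5, +2), (+4, +3), (+3, +4), (+2, +5), (+1, +6), (+0, +7); their common second difference is (-1, +1) (constant acceleration).
step 8: (13, 31) + (-1, +8) → (12, 39)
step 9: (12, 39) + (-2, +9) → (10, 48)
step 10: (10, 48) + (-3, +10) → (7, 58)

(7, 58)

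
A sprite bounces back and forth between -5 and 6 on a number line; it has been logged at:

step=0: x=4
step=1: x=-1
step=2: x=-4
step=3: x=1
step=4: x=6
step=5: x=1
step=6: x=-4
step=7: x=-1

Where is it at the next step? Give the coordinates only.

The value reflects between -5 and 6, moving 5 per step.
  step 8: -1 → 4

x=4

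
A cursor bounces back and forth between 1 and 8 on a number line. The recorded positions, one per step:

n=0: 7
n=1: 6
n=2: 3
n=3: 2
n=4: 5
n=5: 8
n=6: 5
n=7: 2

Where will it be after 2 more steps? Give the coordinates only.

The value reflects between 1 and 8, moving 3 per step.
  step 8: 2 → 3
  step 9: 3 → 6

6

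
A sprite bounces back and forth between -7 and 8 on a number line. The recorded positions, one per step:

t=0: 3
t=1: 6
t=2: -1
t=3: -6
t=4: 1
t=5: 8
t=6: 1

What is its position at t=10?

The value travels 7 per step and bounces off the walls at -7 and 8.
  step 7: 1 → -6
  step 8: -6 → -1
  step 9: -1 → 6
  step 10: 6 → 3

3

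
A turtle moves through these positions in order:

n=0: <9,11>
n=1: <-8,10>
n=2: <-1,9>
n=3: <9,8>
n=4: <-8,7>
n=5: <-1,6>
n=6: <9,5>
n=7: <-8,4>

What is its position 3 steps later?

The first coordinate repeats the cycle [9, -8, -1] with period 3; step 10 mod 3 = 1, giving -8.
The second coordinate changes by -1 each step, so at step 10 it is 11 + 10·(-1) = 1.

<-8,1>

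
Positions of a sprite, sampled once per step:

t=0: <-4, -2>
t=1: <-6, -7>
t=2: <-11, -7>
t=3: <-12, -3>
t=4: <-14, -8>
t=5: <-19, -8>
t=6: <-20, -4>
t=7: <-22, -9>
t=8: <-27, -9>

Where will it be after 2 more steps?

<-30, -10>

Differencing gives <-2, -5>, <-5, +0>, <-1, +4>, <-2, -5>, <-5, +0>, <-1, +4>, <-2, -5>, <-5, +0>. This is the pattern <-2, -5>, <-5, +0>, <-1, +4> repeated.
step 9: apply <-1, +4> → <-28, -5>
step 10: apply <-2, -5> → <-30, -10>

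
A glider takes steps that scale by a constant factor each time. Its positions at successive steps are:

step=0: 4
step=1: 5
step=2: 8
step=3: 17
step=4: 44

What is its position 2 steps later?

368

The jumps are +1, +3, +9, +27 — a geometric progression with ratio 3.
step 5: 44 + 81 → 125
step 6: 125 + 243 → 368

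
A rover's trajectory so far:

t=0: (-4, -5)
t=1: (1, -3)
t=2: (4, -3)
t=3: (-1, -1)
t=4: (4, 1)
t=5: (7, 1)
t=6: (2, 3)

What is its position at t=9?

Step-to-step displacements: (+5, +2), (+3, +0), (-5, +2), (+5, +2), (+3, +0), (-5, +2) — a repeating cycle of length 3.
step 7: apply (+5, +2) → (7, 5)
step 8: apply (+3, +0) → (10, 5)
step 9: apply (-5, +2) → (5, 7)

(5, 7)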